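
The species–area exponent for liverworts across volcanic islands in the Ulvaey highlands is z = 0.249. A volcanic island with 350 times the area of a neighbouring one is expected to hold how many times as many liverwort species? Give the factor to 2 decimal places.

S₂/S₁ = (A₂/A₁)^z = 350^0.249
ln(S₂/S₁) = 0.249 × ln 350 = 0.249 × 5.8579 = 1.4586
S₂/S₁ = e^1.4586 ≈ 4.3

4.30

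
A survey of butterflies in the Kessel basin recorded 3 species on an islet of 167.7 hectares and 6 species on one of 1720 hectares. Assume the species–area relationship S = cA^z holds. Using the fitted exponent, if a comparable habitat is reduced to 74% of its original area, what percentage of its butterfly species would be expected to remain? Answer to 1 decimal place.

91.4%

z = ln(6/3) / ln(1720/167.7) = 0.6931 / 2.3279 = 0.2978
S_new/S_old = (A_new/A_old)^z = 0.74^0.2978 = exp(0.2978 × -0.3011) = 0.9142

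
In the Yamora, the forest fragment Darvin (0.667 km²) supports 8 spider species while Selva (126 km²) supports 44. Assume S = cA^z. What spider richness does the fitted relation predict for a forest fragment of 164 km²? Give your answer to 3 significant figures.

47.9

z = ln(44/8) / ln(126/0.667) = 1.7047 / 5.2412 = 0.3253
c = 8 / 0.667^0.3253 = 8 / 0.8766 = 9.126
S₃ = 9.126 × 164^0.3253 = 9.126 × 5.253 ≈ 47.94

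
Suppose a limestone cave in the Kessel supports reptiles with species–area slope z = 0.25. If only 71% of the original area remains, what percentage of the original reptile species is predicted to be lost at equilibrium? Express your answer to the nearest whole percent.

8%

S_new/S_old = (A_new/A_old)^z = 0.71^0.25
= exp(0.25 × ln 0.71) = exp(0.25 × -0.3425) = exp(-0.0856) ≈ 0.9179
Fraction lost = 1 − 0.9179 = 0.08206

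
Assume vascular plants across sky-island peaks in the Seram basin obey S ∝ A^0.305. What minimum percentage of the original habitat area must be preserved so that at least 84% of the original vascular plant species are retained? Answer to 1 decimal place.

Need (A_new/A_old)^0.305 = 0.84, so A_new/A_old = 0.84^(1/0.305) = 0.84^3.279
ln(A_new/A_old) = ln 0.84 / 0.305 = -0.1744 / 0.305 = -0.5717
A_new/A_old = e^-0.5717 ≈ 0.5646

56.5%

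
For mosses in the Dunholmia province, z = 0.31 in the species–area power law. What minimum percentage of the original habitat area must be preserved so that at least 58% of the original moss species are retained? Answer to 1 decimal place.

17.3%

Need (A_new/A_old)^0.31 = 0.58, so A_new/A_old = 0.58^(1/0.31) = 0.58^3.226
ln(A_new/A_old) = ln 0.58 / 0.31 = -0.5447 / 0.31 = -1.7572
A_new/A_old = e^-1.7572 ≈ 0.1725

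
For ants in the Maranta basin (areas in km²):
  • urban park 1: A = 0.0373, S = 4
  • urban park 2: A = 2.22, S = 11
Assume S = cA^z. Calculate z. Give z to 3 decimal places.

Taking logs: ln S = ln c + z ln A, so z = (ln S₂ − ln S₁)/(ln A₂ − ln A₁).
z = ln(11/4) / ln(2.22/0.0373) = ln(2.75) / ln(59.52) = 1.0116 / 4.0863 = 0.2476

0.248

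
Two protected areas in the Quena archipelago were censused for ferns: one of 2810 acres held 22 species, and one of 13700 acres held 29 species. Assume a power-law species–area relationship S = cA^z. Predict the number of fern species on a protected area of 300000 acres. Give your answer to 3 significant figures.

49.7

z = ln(29/22) / ln(13700/2810) = 0.2763 / 1.5842 = 0.1744
c = 22 / 2810^0.1744 = 22 / 3.994 = 5.509
S₃ = 5.509 × 300000^0.1744 = 5.509 × 9.018 ≈ 49.67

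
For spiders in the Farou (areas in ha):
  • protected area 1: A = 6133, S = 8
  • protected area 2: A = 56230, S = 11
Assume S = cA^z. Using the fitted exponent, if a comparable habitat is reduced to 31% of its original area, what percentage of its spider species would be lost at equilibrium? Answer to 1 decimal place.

15.5%

z = ln(11/8) / ln(56230/6133) = 0.3185 / 2.2158 = 0.1437
S_new/S_old = (A_new/A_old)^z = 0.31^0.1437 = exp(0.1437 × -1.1712) = 0.8451
Fraction lost = 1 − 0.8451 = 0.1549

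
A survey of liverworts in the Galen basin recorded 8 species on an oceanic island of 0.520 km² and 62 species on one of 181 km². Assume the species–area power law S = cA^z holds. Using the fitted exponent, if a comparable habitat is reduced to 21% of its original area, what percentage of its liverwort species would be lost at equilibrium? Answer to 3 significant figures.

42.1%

z = ln(62/8) / ln(181/0.52) = 2.0477 / 5.8524 = 0.3499
S_new/S_old = (A_new/A_old)^z = 0.21^0.3499 = exp(0.3499 × -1.5606) = 0.5792
Fraction lost = 1 − 0.5792 = 0.4208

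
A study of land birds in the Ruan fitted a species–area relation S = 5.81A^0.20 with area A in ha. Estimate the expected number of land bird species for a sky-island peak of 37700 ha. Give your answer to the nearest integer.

48

S = 5.81 × 37700^0.2
ln S = ln 5.81 + 0.2 × ln 37700 = 1.7596 + 0.2 × 10.5374 = 3.8671
S = e^3.8671 ≈ 47.8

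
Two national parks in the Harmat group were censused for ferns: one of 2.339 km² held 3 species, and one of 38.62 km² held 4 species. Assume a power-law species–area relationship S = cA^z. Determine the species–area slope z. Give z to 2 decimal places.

Taking logs: ln S = ln c + z ln A, so z = (ln S₂ − ln S₁)/(ln A₂ − ln A₁).
z = ln(4/3) / ln(38.62/2.339) = ln(1.333) / ln(16.51) = 0.2877 / 2.8040 = 0.1026

0.10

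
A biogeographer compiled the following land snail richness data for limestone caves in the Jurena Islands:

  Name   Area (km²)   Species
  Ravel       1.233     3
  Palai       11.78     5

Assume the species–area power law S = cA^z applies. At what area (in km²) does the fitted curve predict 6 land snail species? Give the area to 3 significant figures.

26.4 km²

z = ln(5/3) / ln(11.78/1.233) = 0.5108 / 2.2570 = 0.2263
c = 3 / 1.233^0.2263 = 3 / 1.049 = 2.861
A = (6/2.861)^(1/0.2263) ⇒ ln A = ln(2.097)/0.2263 = 3.2719
A = e^3.2719 ≈ 26.36 km²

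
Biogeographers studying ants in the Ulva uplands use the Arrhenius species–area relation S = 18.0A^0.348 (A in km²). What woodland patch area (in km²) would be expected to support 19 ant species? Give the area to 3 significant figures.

19 = 18 × A^0.348  ⇒  A^0.348 = 19/18 = 1.056
ln A = ln(1.056) / 0.348 = 0.0541 / 0.348 = 0.1554
A = e^0.1554 ≈ 1.168 km²

1.17 km²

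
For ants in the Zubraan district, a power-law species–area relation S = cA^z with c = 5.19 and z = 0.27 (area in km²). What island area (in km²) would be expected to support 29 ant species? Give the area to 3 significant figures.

585 km²

29 = 5.19 × A^0.27  ⇒  A^0.27 = 29/5.19 = 5.588
ln A = ln(5.588) / 0.27 = 1.7206 / 0.27 = 6.3725
A = e^6.3725 ≈ 585.5 km²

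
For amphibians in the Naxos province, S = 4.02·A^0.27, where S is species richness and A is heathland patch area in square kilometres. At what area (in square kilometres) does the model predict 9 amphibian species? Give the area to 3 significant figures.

19.8 square kilometres

9 = 4.02 × A^0.27  ⇒  A^0.27 = 9/4.02 = 2.239
ln A = ln(2.239) / 0.27 = 0.8059 / 0.27 = 2.9850
A = e^2.9850 ≈ 19.79 square kilometres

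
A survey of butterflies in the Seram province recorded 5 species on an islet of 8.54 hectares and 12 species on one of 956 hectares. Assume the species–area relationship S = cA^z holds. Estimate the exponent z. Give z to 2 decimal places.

Taking logs: ln S = ln c + z ln A, so z = (ln S₂ − ln S₁)/(ln A₂ − ln A₁).
z = ln(12/5) / ln(956/8.54) = ln(2.4) / ln(111.9) = 0.8755 / 4.7180 = 0.1856

0.19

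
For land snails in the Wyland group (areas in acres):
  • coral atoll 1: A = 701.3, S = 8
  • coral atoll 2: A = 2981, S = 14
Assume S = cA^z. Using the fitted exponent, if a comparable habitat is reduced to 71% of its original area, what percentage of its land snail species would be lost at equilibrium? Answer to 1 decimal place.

12.4%

z = ln(14/8) / ln(2981/701.3) = 0.5596 / 1.4471 = 0.3867
S_new/S_old = (A_new/A_old)^z = 0.71^0.3867 = exp(0.3867 × -0.3425) = 0.8759
Fraction lost = 1 − 0.8759 = 0.1241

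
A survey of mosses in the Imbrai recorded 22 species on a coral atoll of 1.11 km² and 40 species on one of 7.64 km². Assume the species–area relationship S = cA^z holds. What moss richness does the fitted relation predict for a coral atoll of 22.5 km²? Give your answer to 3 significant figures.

z = ln(40/22) / ln(7.64/1.11) = 0.5978 / 1.9290 = 0.3099
c = 22 / 1.11^0.3099 = 22 / 1.033 = 21.3
S₃ = 21.3 × 22.5^0.3099 = 21.3 × 2.625 ≈ 55.9

55.9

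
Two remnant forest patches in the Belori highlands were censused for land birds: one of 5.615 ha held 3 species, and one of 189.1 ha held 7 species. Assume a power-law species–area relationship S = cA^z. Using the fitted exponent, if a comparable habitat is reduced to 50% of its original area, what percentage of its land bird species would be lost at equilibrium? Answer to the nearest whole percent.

z = ln(7/3) / ln(189.1/5.615) = 0.8473 / 3.5168 = 0.2409
S_new/S_old = (A_new/A_old)^z = 0.5^0.2409 = exp(0.2409 × -0.6931) = 0.8462
Fraction lost = 1 − 0.8462 = 0.1538

15%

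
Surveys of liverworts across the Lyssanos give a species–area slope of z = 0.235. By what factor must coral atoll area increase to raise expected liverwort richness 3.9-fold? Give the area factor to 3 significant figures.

(A₂/A₁)^0.235 = 3.9, so A₂/A₁ = 3.9^(1/0.235) = 3.9^4.255
ln(A₂/A₁) = ln 3.9 / 0.235 = 1.3610 / 0.235 = 5.7914
A₂/A₁ = e^5.7914 ≈ 327.5

327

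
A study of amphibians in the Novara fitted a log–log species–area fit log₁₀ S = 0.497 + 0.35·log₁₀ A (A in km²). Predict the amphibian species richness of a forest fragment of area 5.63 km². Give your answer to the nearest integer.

S = 3.141 × 5.63^0.35 = 3.141 × 1.831 ≈ 5.75

6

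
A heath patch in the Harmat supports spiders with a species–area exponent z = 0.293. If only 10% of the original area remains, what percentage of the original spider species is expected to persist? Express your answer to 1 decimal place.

50.9%

S_new/S_old = (A_new/A_old)^z = 0.1^0.293
= exp(0.293 × ln 0.1) = exp(0.293 × -2.3026) = exp(-0.6747) ≈ 0.5093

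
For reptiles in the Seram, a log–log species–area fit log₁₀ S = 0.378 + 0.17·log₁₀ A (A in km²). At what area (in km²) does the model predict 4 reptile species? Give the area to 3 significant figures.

20.8 km²

4 = 2.388 × A^0.17  ⇒  A^0.17 = 4/2.388 = 1.675
ln A = ln(1.675) / 0.17 = 0.5159 / 0.17 = 3.0348
A = e^3.0348 ≈ 20.8 km²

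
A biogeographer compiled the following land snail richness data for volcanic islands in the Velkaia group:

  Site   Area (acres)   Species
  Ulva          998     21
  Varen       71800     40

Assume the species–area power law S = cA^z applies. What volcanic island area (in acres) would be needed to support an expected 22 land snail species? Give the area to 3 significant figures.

z = ln(40/21) / ln(71800/998) = 0.6444 / 4.2759 = 0.1507
c = 21 / 998^0.1507 = 21 / 2.831 = 7.418
A = (22/7.418)^(1/0.1507) ⇒ ln A = ln(2.966)/0.1507 = 7.2145
A = e^7.2145 ≈ 1359 acres

1360 acres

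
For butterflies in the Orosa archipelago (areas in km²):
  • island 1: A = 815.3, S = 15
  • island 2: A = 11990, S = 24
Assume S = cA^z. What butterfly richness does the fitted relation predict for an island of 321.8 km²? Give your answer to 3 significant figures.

z = ln(24/15) / ln(11990/815.3) = 0.4700 / 2.6883 = 0.1748
c = 15 / 815.3^0.1748 = 15 / 3.228 = 4.646
S₃ = 4.646 × 321.8^0.1748 = 4.646 × 2.744 ≈ 12.75

12.7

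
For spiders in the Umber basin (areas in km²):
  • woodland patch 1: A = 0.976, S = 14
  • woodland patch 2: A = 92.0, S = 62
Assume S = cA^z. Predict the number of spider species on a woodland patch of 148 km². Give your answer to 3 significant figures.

z = ln(62/14) / ln(92/0.976) = 1.4881 / 4.5461 = 0.3273
c = 14 / 0.976^0.3273 = 14 / 0.9921 = 14.11
S₃ = 14.11 × 148^0.3273 = 14.11 × 5.133 ≈ 72.44

72.4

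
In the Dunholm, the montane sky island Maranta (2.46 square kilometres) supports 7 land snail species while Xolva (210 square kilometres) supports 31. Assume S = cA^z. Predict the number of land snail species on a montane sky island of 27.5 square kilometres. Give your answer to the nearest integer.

16

z = ln(31/7) / ln(210/2.46) = 1.4881 / 4.4469 = 0.3346
c = 7 / 2.46^0.3346 = 7 / 1.352 = 5.179
S₃ = 5.179 × 27.5^0.3346 = 5.179 × 3.031 ≈ 15.7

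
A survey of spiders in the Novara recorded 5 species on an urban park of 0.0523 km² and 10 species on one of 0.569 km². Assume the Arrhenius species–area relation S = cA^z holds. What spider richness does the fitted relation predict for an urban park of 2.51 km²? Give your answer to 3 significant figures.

15.4

z = ln(10/5) / ln(0.569/0.0523) = 0.6931 / 2.3869 = 0.2904
c = 5 / 0.0523^0.2904 = 5 / 0.4245 = 11.78
S₃ = 11.78 × 2.51^0.2904 = 11.78 × 1.306 ≈ 15.39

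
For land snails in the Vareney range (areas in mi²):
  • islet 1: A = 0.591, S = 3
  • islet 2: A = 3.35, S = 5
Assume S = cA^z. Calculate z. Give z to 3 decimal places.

Taking logs: ln S = ln c + z ln A, so z = (ln S₂ − ln S₁)/(ln A₂ − ln A₁).
z = ln(5/3) / ln(3.35/0.591) = ln(1.667) / ln(5.668) = 0.5108 / 1.7349 = 0.2944

0.294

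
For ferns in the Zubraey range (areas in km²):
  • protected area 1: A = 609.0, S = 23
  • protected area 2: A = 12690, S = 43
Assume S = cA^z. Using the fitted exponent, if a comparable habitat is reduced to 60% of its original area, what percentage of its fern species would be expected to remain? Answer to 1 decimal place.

z = ln(43/23) / ln(12690/609) = 0.6257 / 3.0368 = 0.2060
S_new/S_old = (A_new/A_old)^z = 0.6^0.2060 = exp(0.2060 × -0.5108) = 0.9001

90.0%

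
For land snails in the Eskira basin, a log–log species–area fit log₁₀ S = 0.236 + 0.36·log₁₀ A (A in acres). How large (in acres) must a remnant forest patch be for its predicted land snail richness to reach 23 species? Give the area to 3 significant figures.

23 = 1.722 × A^0.36  ⇒  A^0.36 = 23/1.722 = 13.36
ln A = ln(13.36) / 0.36 = 2.5921 / 0.36 = 7.2002
A = e^7.2002 ≈ 1340 acres

1340 acres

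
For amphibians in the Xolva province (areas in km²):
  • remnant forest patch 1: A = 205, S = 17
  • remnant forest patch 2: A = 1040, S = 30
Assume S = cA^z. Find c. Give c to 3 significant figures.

z = ln(S₂/S₁) / ln(A₂/A₁) = ln(30/17) / ln(1040/205) = 0.5680 / 1.6240 = 0.3498
c = S₁ / A₁^z = 17 / 205^0.3498 = 17 / 6.435 = 2.642

2.64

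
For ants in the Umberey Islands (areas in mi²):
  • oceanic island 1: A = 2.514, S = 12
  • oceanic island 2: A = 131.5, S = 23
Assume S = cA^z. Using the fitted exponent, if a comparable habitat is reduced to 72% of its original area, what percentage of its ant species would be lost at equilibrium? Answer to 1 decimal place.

z = ln(23/12) / ln(131.5/2.514) = 0.6506 / 3.9571 = 0.1644
S_new/S_old = (A_new/A_old)^z = 0.72^0.1644 = exp(0.1644 × -0.3285) = 0.9474
Fraction lost = 1 − 0.9474 = 0.05258

5.3%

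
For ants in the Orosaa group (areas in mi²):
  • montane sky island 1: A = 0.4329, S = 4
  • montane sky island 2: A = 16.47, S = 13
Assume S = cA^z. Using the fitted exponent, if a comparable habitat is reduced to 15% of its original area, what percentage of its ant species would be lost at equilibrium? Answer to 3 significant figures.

45.9%

z = ln(13/4) / ln(16.47/0.4329) = 1.1787 / 3.6388 = 0.3239
S_new/S_old = (A_new/A_old)^z = 0.15^0.3239 = exp(0.3239 × -1.8971) = 0.5409
Fraction lost = 1 − 0.5409 = 0.4591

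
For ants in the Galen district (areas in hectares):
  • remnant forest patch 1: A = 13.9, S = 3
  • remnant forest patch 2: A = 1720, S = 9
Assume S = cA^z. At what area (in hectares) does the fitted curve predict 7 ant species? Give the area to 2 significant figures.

570 hectares

z = ln(9/3) / ln(1720/13.9) = 1.0986 / 4.8182 = 0.2280
c = 3 / 13.9^0.2280 = 3 / 1.822 = 1.646
A = (7/1.646)^(1/0.2280) ⇒ ln A = ln(4.252)/0.2280 = 6.3479
A = e^6.3479 ≈ 571.3 hectares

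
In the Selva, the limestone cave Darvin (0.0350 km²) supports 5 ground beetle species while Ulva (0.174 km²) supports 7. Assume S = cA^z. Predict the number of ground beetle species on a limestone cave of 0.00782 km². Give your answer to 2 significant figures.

z = ln(7/5) / ln(0.174/0.035) = 0.3365 / 1.6037 = 0.2098
c = 5 / 0.035^0.2098 = 5 / 0.4949 = 10.1
S₃ = 10.1 × 0.00782^0.2098 = 10.1 × 0.3614 ≈ 3.651

3.7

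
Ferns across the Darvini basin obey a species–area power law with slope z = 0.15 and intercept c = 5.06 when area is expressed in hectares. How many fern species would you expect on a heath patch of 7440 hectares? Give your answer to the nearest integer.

19

S = 5.06 × 7440^0.15
ln S = ln 5.06 + 0.15 × ln 7440 = 1.6214 + 0.15 × 8.9146 = 2.9586
S = e^2.9586 ≈ 19.27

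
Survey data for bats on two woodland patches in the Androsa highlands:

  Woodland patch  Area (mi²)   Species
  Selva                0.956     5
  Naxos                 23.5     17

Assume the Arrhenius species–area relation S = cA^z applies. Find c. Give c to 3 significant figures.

5.09

z = ln(S₂/S₁) / ln(A₂/A₁) = ln(17/5) / ln(23.5/0.956) = 1.2238 / 3.2020 = 0.3822
c = S₁ / A₁^z = 5 / 0.956^0.3822 = 5 / 0.9829 = 5.087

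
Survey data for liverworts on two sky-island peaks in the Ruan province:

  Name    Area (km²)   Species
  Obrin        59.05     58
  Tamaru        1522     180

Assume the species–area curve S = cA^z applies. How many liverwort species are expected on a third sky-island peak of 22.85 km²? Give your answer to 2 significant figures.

z = ln(180/58) / ln(1522/59.05) = 1.1325 / 3.2494 = 0.3485
c = 58 / 59.05^0.3485 = 58 / 4.143 = 14
S₃ = 14 × 22.85^0.3485 = 14 × 2.976 ≈ 41.66

42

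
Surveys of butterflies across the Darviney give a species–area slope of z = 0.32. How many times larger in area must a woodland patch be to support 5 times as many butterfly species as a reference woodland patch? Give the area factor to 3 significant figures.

(A₂/A₁)^0.32 = 5, so A₂/A₁ = 5^(1/0.32) = 5^3.125
ln(A₂/A₁) = ln 5 / 0.32 = 1.6094 / 0.32 = 5.0295
A₂/A₁ = e^5.0295 ≈ 152.9

153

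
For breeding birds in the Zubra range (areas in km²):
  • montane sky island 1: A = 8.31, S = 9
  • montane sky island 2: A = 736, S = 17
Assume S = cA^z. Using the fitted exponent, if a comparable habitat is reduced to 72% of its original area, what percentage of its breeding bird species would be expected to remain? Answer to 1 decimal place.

95.4%

z = ln(17/9) / ln(736/8.31) = 0.6360 / 4.4838 = 0.1418
S_new/S_old = (A_new/A_old)^z = 0.72^0.1418 = exp(0.1418 × -0.3285) = 0.9545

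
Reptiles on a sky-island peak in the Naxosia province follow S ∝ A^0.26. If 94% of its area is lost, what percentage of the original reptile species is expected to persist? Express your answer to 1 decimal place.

S_new/S_old = (A_new/A_old)^z = 0.06^0.26
= exp(0.26 × ln 0.06) = exp(0.26 × -2.8134) = exp(-0.7315) ≈ 0.4812

48.1%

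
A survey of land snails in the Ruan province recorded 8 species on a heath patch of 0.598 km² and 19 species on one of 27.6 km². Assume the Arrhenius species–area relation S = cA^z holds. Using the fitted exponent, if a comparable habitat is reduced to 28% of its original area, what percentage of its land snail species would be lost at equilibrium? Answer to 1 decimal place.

25.0%

z = ln(19/8) / ln(27.6/0.598) = 0.8650 / 3.8320 = 0.2257
S_new/S_old = (A_new/A_old)^z = 0.28^0.2257 = exp(0.2257 × -1.2730) = 0.7503
Fraction lost = 1 − 0.7503 = 0.2497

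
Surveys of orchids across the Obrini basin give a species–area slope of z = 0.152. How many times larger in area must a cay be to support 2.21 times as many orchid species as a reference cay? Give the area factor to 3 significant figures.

184

(A₂/A₁)^0.152 = 2.21, so A₂/A₁ = 2.21^(1/0.152) = 2.21^6.579
ln(A₂/A₁) = ln 2.21 / 0.152 = 0.7930 / 0.152 = 5.2171
A₂/A₁ = e^5.2171 ≈ 184.4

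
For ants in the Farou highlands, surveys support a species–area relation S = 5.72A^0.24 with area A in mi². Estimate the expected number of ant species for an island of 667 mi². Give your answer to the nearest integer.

S = 5.72 × 667^0.24
ln S = ln 5.72 + 0.24 × ln 667 = 1.7440 + 0.24 × 6.5028 = 3.3046
S = e^3.3046 ≈ 27.24

27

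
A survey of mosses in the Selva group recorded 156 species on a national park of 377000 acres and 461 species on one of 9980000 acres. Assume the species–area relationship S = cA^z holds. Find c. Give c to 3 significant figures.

2.23

z = ln(S₂/S₁) / ln(A₂/A₁) = ln(461/156) / ln(9980000/377000) = 1.0835 / 3.2761 = 0.3307
c = S₁ / A₁^z = 156 / 377000^0.3307 = 156 / 69.88 = 2.233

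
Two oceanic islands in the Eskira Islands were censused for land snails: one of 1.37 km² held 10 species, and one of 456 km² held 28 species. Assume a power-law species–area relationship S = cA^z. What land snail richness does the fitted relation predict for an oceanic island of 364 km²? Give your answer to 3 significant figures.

z = ln(28/10) / ln(456/1.37) = 1.0296 / 5.8077 = 0.1773
c = 10 / 1.37^0.1773 = 10 / 1.057 = 9.457
S₃ = 9.457 × 364^0.1773 = 9.457 × 2.845 ≈ 26.9

26.9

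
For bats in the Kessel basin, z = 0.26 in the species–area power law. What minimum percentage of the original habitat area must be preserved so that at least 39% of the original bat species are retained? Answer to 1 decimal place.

2.7%

Need (A_new/A_old)^0.26 = 0.39, so A_new/A_old = 0.39^(1/0.26) = 0.39^3.846
ln(A_new/A_old) = ln 0.39 / 0.26 = -0.9416 / 0.26 = -3.6216
A_new/A_old = e^-3.6216 ≈ 0.02674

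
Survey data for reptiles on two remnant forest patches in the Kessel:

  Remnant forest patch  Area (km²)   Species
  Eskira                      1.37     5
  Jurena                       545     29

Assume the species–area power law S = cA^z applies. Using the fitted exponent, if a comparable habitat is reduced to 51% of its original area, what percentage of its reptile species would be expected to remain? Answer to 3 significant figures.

z = ln(29/5) / ln(545/1.37) = 1.7579 / 5.9860 = 0.2937
S_new/S_old = (A_new/A_old)^z = 0.51^0.2937 = exp(0.2937 × -0.6733) = 0.8206

82.1%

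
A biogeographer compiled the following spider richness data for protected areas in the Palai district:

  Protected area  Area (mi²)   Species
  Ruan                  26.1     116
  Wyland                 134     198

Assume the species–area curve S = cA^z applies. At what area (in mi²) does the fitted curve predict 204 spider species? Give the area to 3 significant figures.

z = ln(198/116) / ln(134/26.1) = 0.5347 / 1.6359 = 0.3268
c = 116 / 26.1^0.3268 = 116 / 2.904 = 39.94
A = (204/39.94)^(1/0.3268) ⇒ ln A = ln(5.107)/0.3268 = 4.9892
A = e^4.9892 ≈ 146.8 mi²

147 mi²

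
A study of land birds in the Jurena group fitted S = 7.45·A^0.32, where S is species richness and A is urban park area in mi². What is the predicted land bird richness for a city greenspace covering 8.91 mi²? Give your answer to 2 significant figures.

15

S = 7.45 × 8.91^0.32 = 7.45 × 2.014 ≈ 15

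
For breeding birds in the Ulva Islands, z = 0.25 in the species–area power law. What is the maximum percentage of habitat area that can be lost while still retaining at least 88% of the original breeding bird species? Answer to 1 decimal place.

Need (A_new/A_old)^0.25 = 0.88, so A_new/A_old = 0.88^(1/0.25) = 0.88^4
ln(A_new/A_old) = ln 0.88 / 0.25 = -0.1278 / 0.25 = -0.5113
A_new/A_old = e^-0.5113 ≈ 0.5997
Fraction that can be lost = 1 − 0.5997 = 0.4003

40.0%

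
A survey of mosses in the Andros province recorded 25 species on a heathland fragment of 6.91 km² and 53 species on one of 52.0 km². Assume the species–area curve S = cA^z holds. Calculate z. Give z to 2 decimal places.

Taking logs: ln S = ln c + z ln A, so z = (ln S₂ − ln S₁)/(ln A₂ − ln A₁).
z = ln(53/25) / ln(52/6.91) = ln(2.12) / ln(7.525) = 0.7514 / 2.0183 = 0.3723

0.37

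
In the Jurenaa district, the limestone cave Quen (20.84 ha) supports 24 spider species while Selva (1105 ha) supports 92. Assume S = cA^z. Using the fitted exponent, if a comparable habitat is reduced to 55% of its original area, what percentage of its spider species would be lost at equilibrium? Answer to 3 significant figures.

z = ln(92/24) / ln(1105/20.84) = 1.3437 / 3.9707 = 0.3384
S_new/S_old = (A_new/A_old)^z = 0.55^0.3384 = exp(0.3384 × -0.5978) = 0.8168
Fraction lost = 1 − 0.8168 = 0.1832

18.3%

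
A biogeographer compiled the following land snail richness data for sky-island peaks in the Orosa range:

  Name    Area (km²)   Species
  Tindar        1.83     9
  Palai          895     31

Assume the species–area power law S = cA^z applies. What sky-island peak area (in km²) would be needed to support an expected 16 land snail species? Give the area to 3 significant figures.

32.6 km²

z = ln(31/9) / ln(895/1.83) = 1.2368 / 6.1925 = 0.1997
c = 9 / 1.83^0.1997 = 9 / 1.128 = 7.977
A = (16/7.977)^(1/0.1997) ⇒ ln A = ln(2.006)/0.1997 = 3.4852
A = e^3.4852 ≈ 32.63 km²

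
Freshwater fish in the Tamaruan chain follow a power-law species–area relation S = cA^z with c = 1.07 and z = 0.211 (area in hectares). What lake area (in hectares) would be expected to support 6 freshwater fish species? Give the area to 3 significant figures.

3540 hectares

6 = 1.07 × A^0.211  ⇒  A^0.211 = 6/1.07 = 5.607
ln A = ln(5.607) / 0.211 = 1.7241 / 0.211 = 8.1711
A = e^8.1711 ≈ 3537 hectares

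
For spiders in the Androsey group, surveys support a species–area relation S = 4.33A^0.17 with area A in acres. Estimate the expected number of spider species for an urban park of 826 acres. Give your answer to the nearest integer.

14 species

S = 4.33 × 826^0.17 = 4.33 × 3.132 ≈ 13.56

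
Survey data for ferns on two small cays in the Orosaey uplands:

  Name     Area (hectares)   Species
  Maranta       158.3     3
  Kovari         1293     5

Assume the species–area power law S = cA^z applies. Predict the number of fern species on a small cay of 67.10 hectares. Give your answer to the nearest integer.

z = ln(5/3) / ln(1293/158.3) = 0.5108 / 2.1002 = 0.2432
c = 3 / 158.3^0.2432 = 3 / 3.427 = 0.8753
S₃ = 0.8753 × 67.1^0.2432 = 0.8753 × 2.782 ≈ 2.435

2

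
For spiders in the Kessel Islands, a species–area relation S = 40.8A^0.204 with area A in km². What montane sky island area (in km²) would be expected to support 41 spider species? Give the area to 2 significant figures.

1.0 km²

41 = 40.8 × A^0.204  ⇒  A^0.204 = 41/40.8 = 1.005
ln A = ln(1.005) / 0.204 = 0.0049 / 0.204 = 0.0240
A = e^0.0240 ≈ 1.024 km²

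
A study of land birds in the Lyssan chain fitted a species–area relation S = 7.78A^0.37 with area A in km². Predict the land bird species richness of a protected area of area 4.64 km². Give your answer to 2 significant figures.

S = 7.78 × 4.64^0.37
ln S = ln 7.78 + 0.37 × ln 4.64 = 2.0516 + 0.37 × 1.5347 = 2.6194
S = e^2.6194 ≈ 13.73

14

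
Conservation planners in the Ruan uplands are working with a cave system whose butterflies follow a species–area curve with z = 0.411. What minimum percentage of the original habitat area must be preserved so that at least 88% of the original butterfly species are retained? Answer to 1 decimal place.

73.3%

Need (A_new/A_old)^0.411 = 0.88, so A_new/A_old = 0.88^(1/0.411) = 0.88^2.433
ln(A_new/A_old) = ln 0.88 / 0.411 = -0.1278 / 0.411 = -0.3110
A_new/A_old = e^-0.3110 ≈ 0.7327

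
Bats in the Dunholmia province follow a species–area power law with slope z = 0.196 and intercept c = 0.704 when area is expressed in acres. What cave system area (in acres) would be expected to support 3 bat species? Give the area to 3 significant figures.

1630 acres

3 = 0.704 × A^0.196  ⇒  A^0.196 = 3/0.704 = 4.261
ln A = ln(4.261) / 0.196 = 1.4496 / 0.196 = 7.3959
A = e^7.3959 ≈ 1629 acres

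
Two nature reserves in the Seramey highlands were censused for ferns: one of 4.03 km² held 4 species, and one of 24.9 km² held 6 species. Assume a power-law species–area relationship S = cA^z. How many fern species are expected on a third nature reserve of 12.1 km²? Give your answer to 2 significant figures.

5.1

z = ln(6/4) / ln(24.9/4.03) = 0.4055 / 1.8211 = 0.2226
c = 4 / 4.03^0.2226 = 4 / 1.364 = 2.933
S₃ = 2.933 × 12.1^0.2226 = 2.933 × 1.742 ≈ 5.109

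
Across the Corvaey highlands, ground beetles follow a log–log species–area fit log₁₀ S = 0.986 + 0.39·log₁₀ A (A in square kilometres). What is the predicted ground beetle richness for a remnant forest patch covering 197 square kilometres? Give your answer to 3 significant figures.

S = 9.683 × 197^0.39
ln S = ln 9.683 + 0.39 × ln 197 = 2.2703 + 0.39 × 5.2832 = 4.3308
S = e^4.3308 ≈ 76

76.0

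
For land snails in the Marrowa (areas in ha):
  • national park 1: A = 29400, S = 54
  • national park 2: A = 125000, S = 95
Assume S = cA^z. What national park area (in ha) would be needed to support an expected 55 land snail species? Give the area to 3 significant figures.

z = ln(95/54) / ln(125000/29400) = 0.5649 / 1.4473 = 0.3903
c = 54 / 29400^0.3903 = 54 / 55.46 = 0.9736
A = (55/0.9736)^(1/0.3903) ⇒ ln A = ln(56.49)/0.3903 = 10.3358
A = e^10.3358 ≈ 30815 ha

30800 ha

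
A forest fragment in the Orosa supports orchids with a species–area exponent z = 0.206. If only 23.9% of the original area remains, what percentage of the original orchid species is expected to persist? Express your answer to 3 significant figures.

74.5%

S_new/S_old = (A_new/A_old)^z = 0.239^0.206
= exp(0.206 × ln 0.239) = exp(0.206 × -1.4313) = exp(-0.2948) ≈ 0.7446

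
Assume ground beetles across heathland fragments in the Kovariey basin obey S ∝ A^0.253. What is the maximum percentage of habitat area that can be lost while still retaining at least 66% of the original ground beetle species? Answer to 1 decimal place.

80.6%

Need (A_new/A_old)^0.253 = 0.66, so A_new/A_old = 0.66^(1/0.253) = 0.66^3.953
ln(A_new/A_old) = ln 0.66 / 0.253 = -0.4155 / 0.253 = -1.6424
A_new/A_old = e^-1.6424 ≈ 0.1935
Fraction that can be lost = 1 − 0.1935 = 0.8065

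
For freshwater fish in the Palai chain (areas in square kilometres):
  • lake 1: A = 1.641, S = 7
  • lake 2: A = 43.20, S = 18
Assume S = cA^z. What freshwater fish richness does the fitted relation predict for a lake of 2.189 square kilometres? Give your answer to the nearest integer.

z = ln(18/7) / ln(43.2/1.641) = 0.9445 / 3.2705 = 0.2888
c = 7 / 1.641^0.2888 = 7 / 1.154 = 6.067
S₃ = 6.067 × 2.189^0.2888 = 6.067 × 1.254 ≈ 7.607

8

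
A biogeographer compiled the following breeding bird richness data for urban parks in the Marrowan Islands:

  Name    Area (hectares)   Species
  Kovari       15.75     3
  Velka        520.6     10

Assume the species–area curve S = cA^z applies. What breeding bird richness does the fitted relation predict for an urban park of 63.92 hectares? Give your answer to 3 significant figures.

4.86

z = ln(10/3) / ln(520.6/15.75) = 1.2040 / 3.4981 = 0.3442
c = 3 / 15.75^0.3442 = 3 / 2.583 = 1.162
S₃ = 1.162 × 63.92^0.3442 = 1.162 × 4.183 ≈ 4.859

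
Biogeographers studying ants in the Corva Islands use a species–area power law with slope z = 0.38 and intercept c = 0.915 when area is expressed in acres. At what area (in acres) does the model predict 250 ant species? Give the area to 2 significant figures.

2600000 acres

250 = 0.915 × A^0.38  ⇒  A^0.38 = 250/0.915 = 273.2
ln A = ln(273.2) / 0.38 = 5.6103 / 0.38 = 14.7639
A = e^14.7639 ≈ 2581617 acres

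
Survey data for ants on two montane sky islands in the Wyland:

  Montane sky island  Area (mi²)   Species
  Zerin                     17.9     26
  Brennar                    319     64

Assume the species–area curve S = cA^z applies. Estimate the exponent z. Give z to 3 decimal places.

Taking logs: ln S = ln c + z ln A, so z = (ln S₂ − ln S₁)/(ln A₂ − ln A₁).
z = ln(64/26) / ln(319/17.9) = ln(2.462) / ln(17.82) = 0.9008 / 2.8804 = 0.3127

0.313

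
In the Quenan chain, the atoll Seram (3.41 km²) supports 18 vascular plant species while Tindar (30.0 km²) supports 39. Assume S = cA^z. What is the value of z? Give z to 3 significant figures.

0.356

Taking logs: ln S = ln c + z ln A, so z = (ln S₂ − ln S₁)/(ln A₂ − ln A₁).
z = ln(39/18) / ln(30/3.41) = ln(2.167) / ln(8.798) = 0.7732 / 2.1745 = 0.3556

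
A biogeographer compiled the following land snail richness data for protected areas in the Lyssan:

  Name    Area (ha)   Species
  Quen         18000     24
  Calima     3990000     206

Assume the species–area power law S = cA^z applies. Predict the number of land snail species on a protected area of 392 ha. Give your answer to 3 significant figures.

z = ln(206/24) / ln(3990000/18000) = 2.1498 / 5.4012 = 0.3980
c = 24 / 18000^0.3980 = 24 / 49.4 = 0.4858
S₃ = 0.4858 × 392^0.3980 = 0.4858 × 10.77 ≈ 5.232

5.23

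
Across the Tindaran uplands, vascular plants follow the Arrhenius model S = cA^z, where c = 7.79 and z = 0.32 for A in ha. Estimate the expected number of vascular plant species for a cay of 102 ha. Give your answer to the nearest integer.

S = 7.79 × 102^0.32
ln S = ln 7.79 + 0.32 × ln 102 = 2.0528 + 0.32 × 4.6250 = 3.5328
S = e^3.5328 ≈ 34.22

34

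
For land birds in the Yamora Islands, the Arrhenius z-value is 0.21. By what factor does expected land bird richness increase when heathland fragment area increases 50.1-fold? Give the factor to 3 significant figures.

2.27

S₂/S₁ = (A₂/A₁)^z = 50.1^0.21
ln(S₂/S₁) = 0.21 × ln 50.1 = 0.21 × 3.9140 = 0.8219
S₂/S₁ = e^0.8219 ≈ 2.275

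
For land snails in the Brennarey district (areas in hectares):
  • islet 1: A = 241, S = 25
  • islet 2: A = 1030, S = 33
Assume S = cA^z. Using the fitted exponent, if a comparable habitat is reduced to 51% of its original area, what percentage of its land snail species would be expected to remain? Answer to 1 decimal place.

z = ln(33/25) / ln(1030/241) = 0.2776 / 1.4525 = 0.1911
S_new/S_old = (A_new/A_old)^z = 0.51^0.1911 = exp(0.1911 × -0.6733) = 0.8792

87.9%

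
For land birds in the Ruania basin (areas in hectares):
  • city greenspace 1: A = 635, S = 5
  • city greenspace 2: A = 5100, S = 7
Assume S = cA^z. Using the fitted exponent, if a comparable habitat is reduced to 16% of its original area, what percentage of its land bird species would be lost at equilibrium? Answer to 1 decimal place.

25.6%

z = ln(7/5) / ln(5100/635) = 0.3365 / 2.0834 = 0.1615
S_new/S_old = (A_new/A_old)^z = 0.16^0.1615 = exp(0.1615 × -1.8326) = 0.7438
Fraction lost = 1 − 0.7438 = 0.2562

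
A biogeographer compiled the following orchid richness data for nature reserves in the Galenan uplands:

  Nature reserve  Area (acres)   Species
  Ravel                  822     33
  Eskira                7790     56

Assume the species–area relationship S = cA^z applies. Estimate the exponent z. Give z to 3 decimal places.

0.235

Taking logs: ln S = ln c + z ln A, so z = (ln S₂ − ln S₁)/(ln A₂ − ln A₁).
z = ln(56/33) / ln(7790/822) = ln(1.697) / ln(9.477) = 0.5288 / 2.2489 = 0.2352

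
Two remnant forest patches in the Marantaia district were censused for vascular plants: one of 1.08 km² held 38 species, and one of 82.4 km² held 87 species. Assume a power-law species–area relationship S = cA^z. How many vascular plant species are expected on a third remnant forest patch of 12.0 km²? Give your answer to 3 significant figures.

60.2

z = ln(87/38) / ln(82.4/1.08) = 0.8283 / 4.3346 = 0.1911
c = 38 / 1.08^0.1911 = 38 / 1.015 = 37.45
S₃ = 37.45 × 12^0.1911 = 37.45 × 1.608 ≈ 60.2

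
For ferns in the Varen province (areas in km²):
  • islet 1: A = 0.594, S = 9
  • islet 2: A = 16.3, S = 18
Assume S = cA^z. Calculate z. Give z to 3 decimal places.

0.209

Taking logs: ln S = ln c + z ln A, so z = (ln S₂ − ln S₁)/(ln A₂ − ln A₁).
z = ln(18/9) / ln(16.3/0.594) = ln(2) / ln(27.44) = 0.6931 / 3.3120 = 0.2093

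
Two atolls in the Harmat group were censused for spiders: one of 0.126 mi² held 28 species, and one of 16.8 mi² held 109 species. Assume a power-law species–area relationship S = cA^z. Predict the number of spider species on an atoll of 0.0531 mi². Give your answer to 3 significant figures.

22.0

z = ln(109/28) / ln(16.8/0.126) = 1.3591 / 4.8929 = 0.2778
c = 28 / 0.126^0.2778 = 28 / 0.5625 = 49.78
S₃ = 49.78 × 0.0531^0.2778 = 49.78 × 0.4424 ≈ 22.02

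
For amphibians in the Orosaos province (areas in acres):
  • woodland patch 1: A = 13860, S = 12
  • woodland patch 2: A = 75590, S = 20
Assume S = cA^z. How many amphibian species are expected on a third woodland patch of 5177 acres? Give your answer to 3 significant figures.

z = ln(20/12) / ln(75590/13860) = 0.5108 / 1.6963 = 0.3011
c = 12 / 13860^0.3011 = 12 / 17.67 = 0.6791
S₃ = 0.6791 × 5177^0.3011 = 0.6791 × 13.14 ≈ 8.92

8.92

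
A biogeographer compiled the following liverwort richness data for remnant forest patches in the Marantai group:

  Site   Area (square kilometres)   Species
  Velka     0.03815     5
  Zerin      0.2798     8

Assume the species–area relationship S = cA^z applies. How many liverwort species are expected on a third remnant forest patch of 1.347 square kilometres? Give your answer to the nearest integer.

z = ln(8/5) / ln(0.2798/0.03815) = 0.4700 / 1.9925 = 0.2359
c = 5 / 0.03815^0.2359 = 5 / 0.4628 = 10.8
S₃ = 10.8 × 1.347^0.2359 = 10.8 × 1.073 ≈ 11.59

12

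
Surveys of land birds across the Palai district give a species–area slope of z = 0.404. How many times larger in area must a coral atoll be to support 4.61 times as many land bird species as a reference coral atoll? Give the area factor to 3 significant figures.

(A₂/A₁)^0.404 = 4.61, so A₂/A₁ = 4.61^(1/0.404) = 4.61^2.475
ln(A₂/A₁) = ln 4.61 / 0.404 = 1.5282 / 0.404 = 3.7827
A₂/A₁ = e^3.7827 ≈ 43.94

43.9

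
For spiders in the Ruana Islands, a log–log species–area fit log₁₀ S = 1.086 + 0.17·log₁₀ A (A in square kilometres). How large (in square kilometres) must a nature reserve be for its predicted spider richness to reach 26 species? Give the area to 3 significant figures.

86.1 square kilometres

26 = 12.19 × A^0.17  ⇒  A^0.17 = 26/12.19 = 2.133
ln A = ln(2.133) / 0.17 = 0.7575 / 0.17 = 4.4558
A = e^4.4558 ≈ 86.13 square kilometres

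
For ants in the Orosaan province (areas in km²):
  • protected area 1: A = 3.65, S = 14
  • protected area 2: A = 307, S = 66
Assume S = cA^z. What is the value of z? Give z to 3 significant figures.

0.350

Taking logs: ln S = ln c + z ln A, so z = (ln S₂ − ln S₁)/(ln A₂ − ln A₁).
z = ln(66/14) / ln(307/3.65) = ln(4.714) / ln(84.11) = 1.5506 / 4.4321 = 0.3499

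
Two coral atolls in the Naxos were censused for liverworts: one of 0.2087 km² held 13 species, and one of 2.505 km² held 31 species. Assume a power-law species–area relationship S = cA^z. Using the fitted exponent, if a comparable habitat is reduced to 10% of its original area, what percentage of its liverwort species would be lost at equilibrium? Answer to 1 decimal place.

55.3%

z = ln(31/13) / ln(2.505/0.2087) = 0.8690 / 2.4851 = 0.3497
S_new/S_old = (A_new/A_old)^z = 0.1^0.3497 = exp(0.3497 × -2.3026) = 0.447
Fraction lost = 1 − 0.447 = 0.553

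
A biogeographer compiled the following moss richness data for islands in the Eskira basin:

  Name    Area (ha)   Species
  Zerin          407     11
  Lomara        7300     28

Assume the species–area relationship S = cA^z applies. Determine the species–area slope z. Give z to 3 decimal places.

Taking logs: ln S = ln c + z ln A, so z = (ln S₂ − ln S₁)/(ln A₂ − ln A₁).
z = ln(28/11) / ln(7300/407) = ln(2.545) / ln(17.94) = 0.9343 / 2.8868 = 0.3236

0.324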